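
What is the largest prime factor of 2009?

41

2009 = 7 · 287
287 = 7 · 41
41 is prime.
So 2009 = 7^2 · 41; the largest prime factor is 41.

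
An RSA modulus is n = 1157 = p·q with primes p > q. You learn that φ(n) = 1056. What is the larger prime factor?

89

φ(n) = (p−1)(q−1) = n − (p+q) + 1, so p + q = 1157 − 1056 + 1 = 102.
p and q are the roots of t² − 102t + 1157 = 0.
Discriminant: 102² − 4·1157 = 10404 − 4628 = 5776; √5776 = 76.
q = (102 − 76)/2 = 13, p = (102 + 76)/2 = 89.
Check: 13 · 89 = 1157.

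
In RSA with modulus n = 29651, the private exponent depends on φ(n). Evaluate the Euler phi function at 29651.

Factor: 29651 = 149 · 199.
φ(29651) = (149−1) · (199−1) = 148 · 198 = 29304.

29304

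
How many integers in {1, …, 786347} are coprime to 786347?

Factor: 786347 = 23 · 179 · 191.
φ(786347) = (23−1) · (179−1) · (191−1) = 22 · 178 · 190 = 744040.

744040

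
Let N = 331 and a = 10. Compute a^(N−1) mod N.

1

10^1 ≡ 10 (mod 331)
10^2 ≡ 10^2 = 100 ≡ 100 (mod 331)
10^4 ≡ 100^2 = 10000 ≡ 70 (mod 331)
10^8 ≡ 70^2 = 4900 ≡ 266 (mod 331)
10^16 ≡ 266^2 = 70756 ≡ 253 (mod 331)
10^32 ≡ 253^2 = 64009 ≡ 126 (mod 331)
10^64 ≡ 126^2 = 15876 ≡ 319 (mod 331)
10^128 ≡ 319^2 = 101761 ≡ 144 (mod 331)
10^256 ≡ 144^2 = 20736 ≡ 214 (mod 331)
330 = 256 + 64 + 8 + 2 in binary powers of 2.
So 10^330 ≡ 214 · 319 · 266 · 100 ≡ 1 (mod 331).
Since the result is 1, base 10 gives no evidence that 331 is composite.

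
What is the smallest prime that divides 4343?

43

4343 is odd.
Digit sum 14, not divisible by 3.
Ends in 3: not divisible by 5.
7: 4343 = 7·620 + 3
11: 4343 = 11·394 + 9
13: 4343 = 13·334 + 1
17: 4343 = 17·255 + 8
19: 4343 = 19·228 + 11
23: 4343 = 23·188 + 19
29: 4343 = 29·149 + 22
31: 4343 = 31·140 + 3
37: 4343 = 37·117 + 14
41: 4343 = 41·105 + 38
43: 4343 = 43·101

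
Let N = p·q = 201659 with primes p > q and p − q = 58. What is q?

421

Since p = q + 58, we have 201659 = q(q + 58), so q² + 58q − 201659 = 0.
Discriminant: 58² + 4·201659 = 3364 + 806636 = 810000; √810000 = 900.
q = (−58 + 900)/2 = 421, and p = q + 58 = 479.
Check: 421 · 479 = 201659.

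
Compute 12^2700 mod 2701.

1

12^1 ≡ 12 (mod 2701)
12^2 ≡ 12^2 = 144 ≡ 144 (mod 2701)
12^4 ≡ 144^2 = 20736 ≡ 1829 (mod 2701)
12^8 ≡ 1829^2 = 3345241 ≡ 1403 (mod 2701)
12^16 ≡ 1403^2 = 1968409 ≡ 2081 (mod 2701)
12^32 ≡ 2081^2 = 4330561 ≡ 858 (mod 2701)
12^64 ≡ 858^2 = 736164 ≡ 1492 (mod 2701)
12^128 ≡ 1492^2 = 2226064 ≡ 440 (mod 2701)
12^256 ≡ 440^2 = 193600 ≡ 1829 (mod 2701)
12^512 ≡ 1829^2 = 3345241 ≡ 1403 (mod 2701)
12^1024 ≡ 1403^2 = 1968409 ≡ 2081 (mod 2701)
12^2048 ≡ 2081^2 = 4330561 ≡ 858 (mod 2701)
2700 = 2048 + 512 + 128 + 8 + 4 in binary powers of 2.
So 12^2700 ≡ 858 · 1403 · 440 · 1403 · 1829 ≡ 1 (mod 2701).
Since the result is 1, base 12 gives no evidence that 2701 is composite.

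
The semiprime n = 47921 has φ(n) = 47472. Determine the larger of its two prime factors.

277

φ(n) = (p−1)(q−1) = n − (p+q) + 1, so p + q = 47921 − 47472 + 1 = 450.
p and q are the roots of t² − 450t + 47921 = 0.
Discriminant: 450² − 4·47921 = 202500 − 191684 = 10816; √10816 = 104.
q = (450 − 104)/2 = 173, p = (450 + 104)/2 = 277.
Check: 173 · 277 = 47921.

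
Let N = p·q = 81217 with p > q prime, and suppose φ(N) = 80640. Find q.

φ(n) = (p−1)(q−1) = n − (p+q) + 1, so p + q = 81217 − 80640 + 1 = 578.
p and q are the roots of t² − 578t + 81217 = 0.
Discriminant: 578² − 4·81217 = 334084 − 324868 = 9216; √9216 = 96.
q = (578 − 96)/2 = 241, p = (578 + 96)/2 = 337.
Check: 241 · 337 = 81217.

241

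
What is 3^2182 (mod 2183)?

1302

3^1 ≡ 3 (mod 2183)
3^2 ≡ 3^2 = 9 ≡ 9 (mod 2183)
3^4 ≡ 9^2 = 81 ≡ 81 (mod 2183)
3^8 ≡ 81^2 = 6561 ≡ 12 (mod 2183)
3^16 ≡ 12^2 = 144 ≡ 144 (mod 2183)
3^32 ≡ 144^2 = 20736 ≡ 1089 (mod 2183)
3^64 ≡ 1089^2 = 1185921 ≡ 552 (mod 2183)
3^128 ≡ 552^2 = 304704 ≡ 1267 (mod 2183)
3^256 ≡ 1267^2 = 1605289 ≡ 784 (mod 2183)
3^512 ≡ 784^2 = 614656 ≡ 1233 (mod 2183)
3^1024 ≡ 1233^2 = 1520289 ≡ 921 (mod 2183)
3^2048 ≡ 921^2 = 848241 ≡ 1237 (mod 2183)
2182 = 2048 + 128 + 4 + 2 in binary powers of 2.
So 3^2182 ≡ 1237 · 1267 · 81 · 9 ≡ 1302 (mod 2183).
Since 1302 ≠ 1, base 3 is a Fermat witness: 2183 is composite.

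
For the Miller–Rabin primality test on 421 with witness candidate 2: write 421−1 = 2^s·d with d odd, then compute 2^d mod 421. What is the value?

29

421 − 1 = 420 = 2^2 · 105, so d = 105.
2^1 ≡ 2 (mod 421)
2^2 ≡ 2^2 = 4 ≡ 4 (mod 421)
2^4 ≡ 4^2 = 16 ≡ 16 (mod 421)
2^8 ≡ 16^2 = 256 ≡ 256 (mod 421)
2^16 ≡ 256^2 = 65536 ≡ 281 (mod 421)
2^32 ≡ 281^2 = 78961 ≡ 234 (mod 421)
2^64 ≡ 234^2 = 54756 ≡ 26 (mod 421)
105 = 64 + 32 + 8 + 1 in binary powers of 2.
So 2^105 ≡ 26 · 234 · 256 · 2 ≡ 29 (mod 421).
Squaring chain: 29 → 420; reaches −1, so base 2 does not prove 421 composite.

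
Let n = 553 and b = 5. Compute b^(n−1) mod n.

5^1 ≡ 5 (mod 553)
5^2 ≡ 5^2 = 25 ≡ 25 (mod 553)
5^4 ≡ 25^2 = 625 ≡ 72 (mod 553)
5^8 ≡ 72^2 = 5184 ≡ 207 (mod 553)
5^16 ≡ 207^2 = 42849 ≡ 268 (mod 553)
5^32 ≡ 268^2 = 71824 ≡ 487 (mod 553)
5^64 ≡ 487^2 = 237169 ≡ 485 (mod 553)
5^128 ≡ 485^2 = 235225 ≡ 200 (mod 553)
5^256 ≡ 200^2 = 40000 ≡ 184 (mod 553)
5^512 ≡ 184^2 = 33856 ≡ 123 (mod 553)
552 = 512 + 32 + 8 in binary powers of 2.
So 5^552 ≡ 123 · 487 · 207 ≡ 141 (mod 553).
Since 141 ≠ 1, base 5 is a Fermat witness: 553 is composite.

141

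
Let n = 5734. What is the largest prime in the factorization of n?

5734 = 2 · 2867
2867 = 47 · 61
61 is prime.
So 5734 = 2 · 47 · 61; the largest prime factor is 61.

61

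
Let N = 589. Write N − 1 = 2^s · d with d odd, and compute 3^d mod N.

589 − 1 = 588 = 2^2 · 147, so d = 147.
3^1 ≡ 3 (mod 589)
3^2 ≡ 3^2 = 9 ≡ 9 (mod 589)
3^4 ≡ 9^2 = 81 ≡ 81 (mod 589)
3^8 ≡ 81^2 = 6561 ≡ 82 (mod 589)
3^16 ≡ 82^2 = 6724 ≡ 245 (mod 589)
3^32 ≡ 245^2 = 60025 ≡ 536 (mod 589)
3^64 ≡ 536^2 = 287296 ≡ 453 (mod 589)
3^128 ≡ 453^2 = 205209 ≡ 237 (mod 589)
147 = 128 + 16 + 2 + 1 in binary powers of 2.
So 3^147 ≡ 237 · 245 · 9 · 3 ≡ 426 (mod 589).
Squaring chain: 426 → 64; never reaches −1, so base 3 is a Miller–Rabin witness that 589 is composite.

426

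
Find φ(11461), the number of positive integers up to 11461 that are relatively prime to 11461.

11232

Factor: 11461 = 73 · 157.
φ(11461) = (73−1) · (157−1) = 72 · 156 = 11232.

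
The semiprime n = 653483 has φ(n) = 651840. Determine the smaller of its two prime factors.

673

φ(n) = (p−1)(q−1) = n − (p+q) + 1, so p + q = 653483 − 651840 + 1 = 1644.
p and q are the roots of t² − 1644t + 653483 = 0.
Discriminant: 1644² − 4·653483 = 2702736 − 2613932 = 88804; √88804 = 298.
q = (1644 − 298)/2 = 673, p = (1644 + 298)/2 = 971.
Check: 673 · 971 = 653483.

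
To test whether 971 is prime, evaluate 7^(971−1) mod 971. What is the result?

1

7^1 ≡ 7 (mod 971)
7^2 ≡ 7^2 = 49 ≡ 49 (mod 971)
7^4 ≡ 49^2 = 2401 ≡ 459 (mod 971)
7^8 ≡ 459^2 = 210681 ≡ 945 (mod 971)
7^16 ≡ 945^2 = 893025 ≡ 676 (mod 971)
7^32 ≡ 676^2 = 456976 ≡ 606 (mod 971)
7^64 ≡ 606^2 = 367236 ≡ 198 (mod 971)
7^128 ≡ 198^2 = 39204 ≡ 364 (mod 971)
7^256 ≡ 364^2 = 132496 ≡ 440 (mod 971)
7^512 ≡ 440^2 = 193600 ≡ 371 (mod 971)
970 = 512 + 256 + 128 + 64 + 8 + 2 in binary powers of 2.
So 7^970 ≡ 371 · 440 · 364 · 198 · 945 · 49 ≡ 1 (mod 971).
Since the result is 1, base 7 gives no evidence that 971 is composite.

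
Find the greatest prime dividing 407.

407 = 11 · 37
37 is prime.
So 407 = 11 · 37; the largest prime factor is 37.

37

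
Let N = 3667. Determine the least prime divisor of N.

19

3667 is odd.
Digit sum 22, not divisible by 3.
Ends in 7: not divisible by 5.
7: 3667 = 7·523 + 6
11: 3667 = 11·333 + 4
13: 3667 = 13·282 + 1
17: 3667 = 17·215 + 12
19: 3667 = 19·193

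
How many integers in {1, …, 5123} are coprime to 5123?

4968

Factor: 5123 = 47 · 109.
φ(5123) = (47−1) · (109−1) = 46 · 108 = 4968.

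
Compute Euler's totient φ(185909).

173536

Factor: 185909 = 23 · 59 · 137.
φ(185909) = (23−1) · (59−1) · (137−1) = 22 · 58 · 136 = 173536.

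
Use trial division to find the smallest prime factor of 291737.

17

291737 is odd.
Digit sum 29, not divisible by 3.
Ends in 7: not divisible by 5.
7: 291737 = 7·41676 + 5
11: 291737 = 11·26521 + 6
13: 291737 = 13·22441 + 4
17: 291737 = 17·17161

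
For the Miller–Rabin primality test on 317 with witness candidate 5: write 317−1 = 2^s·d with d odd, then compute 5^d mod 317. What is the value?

114

317 − 1 = 316 = 2^2 · 79, so d = 79.
5^1 ≡ 5 (mod 317)
5^2 ≡ 5^2 = 25 ≡ 25 (mod 317)
5^4 ≡ 25^2 = 625 ≡ 308 (mod 317)
5^8 ≡ 308^2 = 94864 ≡ 81 (mod 317)
5^16 ≡ 81^2 = 6561 ≡ 221 (mod 317)
5^32 ≡ 221^2 = 48841 ≡ 23 (mod 317)
5^64 ≡ 23^2 = 529 ≡ 212 (mod 317)
79 = 64 + 8 + 4 + 2 + 1 in binary powers of 2.
So 5^79 ≡ 212 · 81 · 308 · 25 · 5 ≡ 114 (mod 317).
Squaring chain: 114 → 316; reaches −1, so base 5 does not prove 317 composite.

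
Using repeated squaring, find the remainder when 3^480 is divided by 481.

417

3^1 ≡ 3 (mod 481)
3^2 ≡ 3^2 = 9 ≡ 9 (mod 481)
3^4 ≡ 9^2 = 81 ≡ 81 (mod 481)
3^8 ≡ 81^2 = 6561 ≡ 308 (mod 481)
3^16 ≡ 308^2 = 94864 ≡ 107 (mod 481)
3^32 ≡ 107^2 = 11449 ≡ 386 (mod 481)
3^64 ≡ 386^2 = 148996 ≡ 367 (mod 481)
3^128 ≡ 367^2 = 134689 ≡ 9 (mod 481)
3^256 ≡ 9^2 = 81 ≡ 81 (mod 481)
480 = 256 + 128 + 64 + 32 in binary powers of 2.
So 3^480 ≡ 81 · 9 · 367 · 386 ≡ 417 (mod 481).
Since 417 ≠ 1, base 3 is a Fermat witness: 481 is composite.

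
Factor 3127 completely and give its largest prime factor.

3127 = 53 · 59
59 is prime.
So 3127 = 53 · 59; the largest prime factor is 59.

59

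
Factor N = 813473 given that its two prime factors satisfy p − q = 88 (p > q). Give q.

859

Since p = q + 88, we have 813473 = q(q + 88), so q² + 88q − 813473 = 0.
Discriminant: 88² + 4·813473 = 7744 + 3253892 = 3261636; √3261636 = 1806.
q = (−88 + 1806)/2 = 859, and p = q + 88 = 947.
Check: 859 · 947 = 813473.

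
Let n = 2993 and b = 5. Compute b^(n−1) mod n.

1492

5^1 ≡ 5 (mod 2993)
5^2 ≡ 5^2 = 25 ≡ 25 (mod 2993)
5^4 ≡ 25^2 = 625 ≡ 625 (mod 2993)
5^8 ≡ 625^2 = 390625 ≡ 1535 (mod 2993)
5^16 ≡ 1535^2 = 2356225 ≡ 734 (mod 2993)
5^32 ≡ 734^2 = 538756 ≡ 16 (mod 2993)
5^64 ≡ 16^2 = 256 ≡ 256 (mod 2993)
5^128 ≡ 256^2 = 65536 ≡ 2683 (mod 2993)
5^256 ≡ 2683^2 = 7198489 ≡ 324 (mod 2993)
5^512 ≡ 324^2 = 104976 ≡ 221 (mod 2993)
5^1024 ≡ 221^2 = 48841 ≡ 953 (mod 2993)
5^2048 ≡ 953^2 = 908209 ≡ 1330 (mod 2993)
2992 = 2048 + 512 + 256 + 128 + 32 + 16 in binary powers of 2.
So 5^2992 ≡ 1330 · 221 · 324 · 2683 · 16 · 734 ≡ 1492 (mod 2993).
Since 1492 ≠ 1, base 5 is a Fermat witness: 2993 is composite.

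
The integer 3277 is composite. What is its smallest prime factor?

29

3277 is odd.
Digit sum 19, not divisible by 3.
Ends in 7: not divisible by 5.
7: 3277 = 7·468 + 1
11: 3277 = 11·297 + 10
13: 3277 = 13·252 + 1
17: 3277 = 17·192 + 13
19: 3277 = 19·172 + 9
23: 3277 = 23·142 + 11
29: 3277 = 29·113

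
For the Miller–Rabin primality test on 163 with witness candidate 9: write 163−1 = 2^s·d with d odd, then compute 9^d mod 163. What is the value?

163 − 1 = 162 = 2^1 · 81, so d = 81.
9^1 ≡ 9 (mod 163)
9^2 ≡ 9^2 = 81 ≡ 81 (mod 163)
9^4 ≡ 81^2 = 6561 ≡ 41 (mod 163)
9^8 ≡ 41^2 = 1681 ≡ 51 (mod 163)
9^16 ≡ 51^2 = 2601 ≡ 156 (mod 163)
9^32 ≡ 156^2 = 24336 ≡ 49 (mod 163)
9^64 ≡ 49^2 = 2401 ≡ 119 (mod 163)
81 = 64 + 16 + 1 in binary powers of 2.
So 9^81 ≡ 119 · 156 · 9 ≡ 1 (mod 163).
Since 9^d ≡ 1 (mod 163), base 9 does not prove 163 composite.

1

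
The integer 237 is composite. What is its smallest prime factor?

237 is odd.
Digit sum 12, divisible by 3.

3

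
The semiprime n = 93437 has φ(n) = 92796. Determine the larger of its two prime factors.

φ(n) = (p−1)(q−1) = n − (p+q) + 1, so p + q = 93437 − 92796 + 1 = 642.
p and q are the roots of t² − 642t + 93437 = 0.
Discriminant: 642² − 4·93437 = 412164 − 373748 = 38416; √38416 = 196.
q = (642 − 196)/2 = 223, p = (642 + 196)/2 = 419.
Check: 223 · 419 = 93437.

419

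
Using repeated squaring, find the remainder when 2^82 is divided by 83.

2^1 ≡ 2 (mod 83)
2^2 ≡ 2^2 = 4 ≡ 4 (mod 83)
2^4 ≡ 4^2 = 16 ≡ 16 (mod 83)
2^8 ≡ 16^2 = 256 ≡ 7 (mod 83)
2^16 ≡ 7^2 = 49 ≡ 49 (mod 83)
2^32 ≡ 49^2 = 2401 ≡ 77 (mod 83)
2^64 ≡ 77^2 = 5929 ≡ 36 (mod 83)
82 = 64 + 16 + 2 in binary powers of 2.
So 2^82 ≡ 36 · 49 · 4 ≡ 1 (mod 83).
Since the result is 1, base 2 gives no evidence that 83 is composite.

1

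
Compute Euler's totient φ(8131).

Factor: 8131 = 47 · 173.
φ(8131) = (47−1) · (173−1) = 46 · 172 = 7912.

7912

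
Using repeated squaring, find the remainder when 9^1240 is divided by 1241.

137

9^1 ≡ 9 (mod 1241)
9^2 ≡ 9^2 = 81 ≡ 81 (mod 1241)
9^4 ≡ 81^2 = 6561 ≡ 356 (mod 1241)
9^8 ≡ 356^2 = 126736 ≡ 154 (mod 1241)
9^16 ≡ 154^2 = 23716 ≡ 137 (mod 1241)
9^32 ≡ 137^2 = 18769 ≡ 154 (mod 1241)
9^64 ≡ 154^2 = 23716 ≡ 137 (mod 1241)
9^128 ≡ 137^2 = 18769 ≡ 154 (mod 1241)
9^256 ≡ 154^2 = 23716 ≡ 137 (mod 1241)
9^512 ≡ 137^2 = 18769 ≡ 154 (mod 1241)
9^1024 ≡ 154^2 = 23716 ≡ 137 (mod 1241)
1240 = 1024 + 128 + 64 + 16 + 8 in binary powers of 2.
So 9^1240 ≡ 137 · 154 · 137 · 137 · 154 ≡ 137 (mod 1241).
Since 137 ≠ 1, base 9 is a Fermat witness: 1241 is composite.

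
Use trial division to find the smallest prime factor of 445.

445 is odd.
Digit sum 13, not divisible by 3.
Ends in 5: divisible by 5.

5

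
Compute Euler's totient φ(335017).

Factor: 335017 = 31 · 101 · 107.
φ(335017) = (31−1) · (101−1) · (107−1) = 30 · 100 · 106 = 318000.

318000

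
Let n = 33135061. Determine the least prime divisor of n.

33135061 is odd.
Digit sum 22, not divisible by 3.
Ends in 1: not divisible by 5.
7: 33135061 = 7·4733580 + 1
11: 33135061 = 11·3012278 + 3
13: 33135061 = 13·2548850 + 11
17: 33135061 = 17·1949121 + 4
19: 33135061 = 19·1743950 + 11
23: 33135061 = 23·1440654 + 19
29: 33135061 = 29·1142588 + 9
31: 33135061 = 31·1068872 + 29
37: 33135061 = 37·895542 + 7
41: 33135061 = 41·808172 + 9
43: 33135061 = 43·770582 + 35
47: 33135061 = 47·705001 + 14
53: 33135061 = 53·625189 + 44
59: 33135061 = 59·561611 + 12
61: 33135061 = 61·543197 + 44
67: 33135061 = 67·494553 + 10
71: 33135061 = 71·466691

71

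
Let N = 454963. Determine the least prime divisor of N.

23

454963 is odd.
Digit sum 31, not divisible by 3.
Ends in 3: not divisible by 5.
7: 454963 = 7·64994 + 5
11: 454963 = 11·41360 + 3
13: 454963 = 13·34997 + 2
17: 454963 = 17·26762 + 9
19: 454963 = 19·23945 + 8
23: 454963 = 23·19781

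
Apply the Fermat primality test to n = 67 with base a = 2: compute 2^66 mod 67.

2^1 ≡ 2 (mod 67)
2^2 ≡ 2^2 = 4 ≡ 4 (mod 67)
2^4 ≡ 4^2 = 16 ≡ 16 (mod 67)
2^8 ≡ 16^2 = 256 ≡ 55 (mod 67)
2^16 ≡ 55^2 = 3025 ≡ 10 (mod 67)
2^32 ≡ 10^2 = 100 ≡ 33 (mod 67)
2^64 ≡ 33^2 = 1089 ≡ 17 (mod 67)
66 = 64 + 2 in binary powers of 2.
So 2^66 ≡ 17 · 4 ≡ 1 (mod 67).
Since the result is 1, base 2 gives no evidence that 67 is composite.

1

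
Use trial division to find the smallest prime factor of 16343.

16343 is odd.
Digit sum 17, not divisible by 3.
Ends in 3: not divisible by 5.
7: 16343 = 7·2334 + 5
11: 16343 = 11·1485 + 8
13: 16343 = 13·1257 + 2
17: 16343 = 17·961 + 6
19: 16343 = 19·860 + 3
23: 16343 = 23·710 + 13
29: 16343 = 29·563 + 16
31: 16343 = 31·527 + 6
37: 16343 = 37·441 + 26
41: 16343 = 41·398 + 25
43: 16343 = 43·380 + 3
47: 16343 = 47·347 + 34
53: 16343 = 53·308 + 19
59: 16343 = 59·277

59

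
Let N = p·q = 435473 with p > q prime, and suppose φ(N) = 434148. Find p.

φ(n) = (p−1)(q−1) = n − (p+q) + 1, so p + q = 435473 − 434148 + 1 = 1326.
p and q are the roots of t² − 1326t + 435473 = 0.
Discriminant: 1326² − 4·435473 = 1758276 − 1741892 = 16384; √16384 = 128.
q = (1326 − 128)/2 = 599, p = (1326 + 128)/2 = 727.
Check: 599 · 727 = 435473.

727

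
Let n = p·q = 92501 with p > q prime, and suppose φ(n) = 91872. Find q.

φ(n) = (p−1)(q−1) = n − (p+q) + 1, so p + q = 92501 − 91872 + 1 = 630.
p and q are the roots of t² − 630t + 92501 = 0.
Discriminant: 630² − 4·92501 = 396900 − 370004 = 26896; √26896 = 164.
q = (630 − 164)/2 = 233, p = (630 + 164)/2 = 397.
Check: 233 · 397 = 92501.

233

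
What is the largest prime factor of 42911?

42911 = 11 · 3901
3901 = 47 · 83
83 is prime.
So 42911 = 11 · 47 · 83; the largest prime factor is 83.

83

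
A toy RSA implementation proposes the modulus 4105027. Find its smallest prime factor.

4105027 is odd.
Digit sum 19, not divisible by 3.
Ends in 7: not divisible by 5.
7: 4105027 = 7·586432 + 3
11: 4105027 = 11·373184 + 3
13: 4105027 = 13·315771 + 4
17: 4105027 = 17·241472 + 3
19: 4105027 = 19·216054 + 1
23: 4105027 = 23·178479 + 10
29: 4105027 = 29·141552 + 19
31: 4105027 = 31·132420 + 7
37: 4105027 = 37·110946 + 25
41: 4105027 = 41·100122 + 25
43: 4105027 = 43·95465 + 32
47: 4105027 = 47·87341

47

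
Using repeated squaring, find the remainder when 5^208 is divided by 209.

5^1 ≡ 5 (mod 209)
5^2 ≡ 5^2 = 25 ≡ 25 (mod 209)
5^4 ≡ 25^2 = 625 ≡ 207 (mod 209)
5^8 ≡ 207^2 = 42849 ≡ 4 (mod 209)
5^16 ≡ 4^2 = 16 ≡ 16 (mod 209)
5^32 ≡ 16^2 = 256 ≡ 47 (mod 209)
5^64 ≡ 47^2 = 2209 ≡ 119 (mod 209)
5^128 ≡ 119^2 = 14161 ≡ 158 (mod 209)
208 = 128 + 64 + 16 in binary powers of 2.
So 5^208 ≡ 158 · 119 · 16 ≡ 81 (mod 209).
Since 81 ≠ 1, base 5 is a Fermat witness: 209 is composite.

81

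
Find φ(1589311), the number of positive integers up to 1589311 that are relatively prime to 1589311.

Factor: 1589311 = 53 · 157 · 191.
φ(1589311) = (53−1) · (157−1) · (191−1) = 52 · 156 · 190 = 1541280.

1541280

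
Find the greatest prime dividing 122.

122 = 2 · 61
61 is prime.
So 122 = 2 · 61; the largest prime factor is 61.

61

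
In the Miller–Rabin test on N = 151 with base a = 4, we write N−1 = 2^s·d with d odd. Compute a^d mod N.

1

151 − 1 = 150 = 2^1 · 75, so d = 75.
4^1 ≡ 4 (mod 151)
4^2 ≡ 4^2 = 16 ≡ 16 (mod 151)
4^4 ≡ 16^2 = 256 ≡ 105 (mod 151)
4^8 ≡ 105^2 = 11025 ≡ 2 (mod 151)
4^16 ≡ 2^2 = 4 ≡ 4 (mod 151)
4^32 ≡ 4^2 = 16 ≡ 16 (mod 151)
4^64 ≡ 16^2 = 256 ≡ 105 (mod 151)
75 = 64 + 8 + 2 + 1 in binary powers of 2.
So 4^75 ≡ 105 · 2 · 16 · 4 ≡ 1 (mod 151).
Since 4^d ≡ 1 (mod 151), base 4 does not prove 151 composite.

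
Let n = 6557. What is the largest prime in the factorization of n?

83

6557 = 79 · 83
83 is prime.
So 6557 = 79 · 83; the largest prime factor is 83.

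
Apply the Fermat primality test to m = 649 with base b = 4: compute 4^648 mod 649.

559

4^1 ≡ 4 (mod 649)
4^2 ≡ 4^2 = 16 ≡ 16 (mod 649)
4^4 ≡ 16^2 = 256 ≡ 256 (mod 649)
4^8 ≡ 256^2 = 65536 ≡ 636 (mod 649)
4^16 ≡ 636^2 = 404496 ≡ 169 (mod 649)
4^32 ≡ 169^2 = 28561 ≡ 5 (mod 649)
4^64 ≡ 5^2 = 25 ≡ 25 (mod 649)
4^128 ≡ 25^2 = 625 ≡ 625 (mod 649)
4^256 ≡ 625^2 = 390625 ≡ 576 (mod 649)
4^512 ≡ 576^2 = 331776 ≡ 137 (mod 649)
648 = 512 + 128 + 8 in binary powers of 2.
So 4^648 ≡ 137 · 625 · 636 ≡ 559 (mod 649).
Since 559 ≠ 1, base 4 is a Fermat witness: 649 is composite.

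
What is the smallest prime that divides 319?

11

319 is odd.
Digit sum 13, not divisible by 3.
Ends in 9: not divisible by 5.
7: 319 = 7·45 + 4
11: 319 = 11·29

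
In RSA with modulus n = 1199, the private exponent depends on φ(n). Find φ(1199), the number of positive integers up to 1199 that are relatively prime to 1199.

1080

Factor: 1199 = 11 · 109.
φ(1199) = (11−1) · (109−1) = 10 · 108 = 1080.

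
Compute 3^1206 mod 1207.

3^1 ≡ 3 (mod 1207)
3^2 ≡ 3^2 = 9 ≡ 9 (mod 1207)
3^4 ≡ 9^2 = 81 ≡ 81 (mod 1207)
3^8 ≡ 81^2 = 6561 ≡ 526 (mod 1207)
3^16 ≡ 526^2 = 276676 ≡ 273 (mod 1207)
3^32 ≡ 273^2 = 74529 ≡ 902 (mod 1207)
3^64 ≡ 902^2 = 813604 ≡ 86 (mod 1207)
3^128 ≡ 86^2 = 7396 ≡ 154 (mod 1207)
3^256 ≡ 154^2 = 23716 ≡ 783 (mod 1207)
3^512 ≡ 783^2 = 613089 ≡ 1140 (mod 1207)
3^1024 ≡ 1140^2 = 1299600 ≡ 868 (mod 1207)
1206 = 1024 + 128 + 32 + 16 + 4 + 2 in binary powers of 2.
So 3^1206 ≡ 868 · 154 · 902 · 273 · 81 · 9 ≡ 202 (mod 1207).
Since 202 ≠ 1, base 3 is a Fermat witness: 1207 is composite.

202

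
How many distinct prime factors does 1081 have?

1081 = 23 · 47
1081 = 23 · 47, which has 2 distinct prime factors.

2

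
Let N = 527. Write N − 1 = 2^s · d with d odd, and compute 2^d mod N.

349

527 − 1 = 526 = 2^1 · 263, so d = 263.
2^1 ≡ 2 (mod 527)
2^2 ≡ 2^2 = 4 ≡ 4 (mod 527)
2^4 ≡ 4^2 = 16 ≡ 16 (mod 527)
2^8 ≡ 16^2 = 256 ≡ 256 (mod 527)
2^16 ≡ 256^2 = 65536 ≡ 188 (mod 527)
2^32 ≡ 188^2 = 35344 ≡ 35 (mod 527)
2^64 ≡ 35^2 = 1225 ≡ 171 (mod 527)
2^128 ≡ 171^2 = 29241 ≡ 256 (mod 527)
2^256 ≡ 256^2 = 65536 ≡ 188 (mod 527)
263 = 256 + 4 + 2 + 1 in binary powers of 2.
So 2^263 ≡ 188 · 16 · 4 · 2 ≡ 349 (mod 527).
Squaring chain: 349; never reaches −1, so base 2 is a Miller–Rabin witness that 527 is composite.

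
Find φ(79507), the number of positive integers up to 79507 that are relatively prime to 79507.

77658

Factor: 79507 = 43^3.
φ(79507) = 43^2·(43−1) = 77658.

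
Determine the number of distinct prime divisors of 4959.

4959 = 3^2 · 551
551 = 19 · 29
4959 = 3^2 · 19 · 29, which has 3 distinct prime factors.

3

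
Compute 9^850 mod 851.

9^1 ≡ 9 (mod 851)
9^2 ≡ 9^2 = 81 ≡ 81 (mod 851)
9^4 ≡ 81^2 = 6561 ≡ 604 (mod 851)
9^8 ≡ 604^2 = 364816 ≡ 588 (mod 851)
9^16 ≡ 588^2 = 345744 ≡ 238 (mod 851)
9^32 ≡ 238^2 = 56644 ≡ 478 (mod 851)
9^64 ≡ 478^2 = 228484 ≡ 416 (mod 851)
9^128 ≡ 416^2 = 173056 ≡ 303 (mod 851)
9^256 ≡ 303^2 = 91809 ≡ 752 (mod 851)
9^512 ≡ 752^2 = 565504 ≡ 440 (mod 851)
850 = 512 + 256 + 64 + 16 + 2 in binary powers of 2.
So 9^850 ≡ 440 · 752 · 416 · 238 · 81 ≡ 752 (mod 851).
Since 752 ≠ 1, base 9 is a Fermat witness: 851 is composite.

752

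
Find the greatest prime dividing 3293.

3293 = 37 · 89
89 is prime.
So 3293 = 37 · 89; the largest prime factor is 89.

89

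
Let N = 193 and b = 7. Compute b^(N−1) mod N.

1

7^1 ≡ 7 (mod 193)
7^2 ≡ 7^2 = 49 ≡ 49 (mod 193)
7^4 ≡ 49^2 = 2401 ≡ 85 (mod 193)
7^8 ≡ 85^2 = 7225 ≡ 84 (mod 193)
7^16 ≡ 84^2 = 7056 ≡ 108 (mod 193)
7^32 ≡ 108^2 = 11664 ≡ 84 (mod 193)
7^64 ≡ 84^2 = 7056 ≡ 108 (mod 193)
7^128 ≡ 108^2 = 11664 ≡ 84 (mod 193)
192 = 128 + 64 in binary powers of 2.
So 7^192 ≡ 84 · 108 ≡ 1 (mod 193).
Since the result is 1, base 7 gives no evidence that 193 is composite.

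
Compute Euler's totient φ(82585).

64944

Factor: 82585 = 5 · 83 · 199.
φ(82585) = (5−1) · (83−1) · (199−1) = 4 · 82 · 198 = 64944.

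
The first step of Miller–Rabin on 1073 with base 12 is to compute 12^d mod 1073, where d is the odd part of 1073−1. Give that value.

1073 − 1 = 1072 = 2^4 · 67, so d = 67.
12^1 ≡ 12 (mod 1073)
12^2 ≡ 12^2 = 144 ≡ 144 (mod 1073)
12^4 ≡ 144^2 = 20736 ≡ 349 (mod 1073)
12^8 ≡ 349^2 = 121801 ≡ 552 (mod 1073)
12^16 ≡ 552^2 = 304704 ≡ 1045 (mod 1073)
12^32 ≡ 1045^2 = 1092025 ≡ 784 (mod 1073)
12^64 ≡ 784^2 = 614656 ≡ 900 (mod 1073)
67 = 64 + 2 + 1 in binary powers of 2.
So 12^67 ≡ 900 · 144 · 12 ≡ 423 (mod 1073).
Squaring chain: 423 → 811 → 1045 → 784; never reaches −1, so base 12 is a Miller–Rabin witness that 1073 is composite.

423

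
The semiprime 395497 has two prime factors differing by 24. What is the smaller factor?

617

Since p = q + 24, we have 395497 = q(q + 24), so q² + 24q − 395497 = 0.
Discriminant: 24² + 4·395497 = 576 + 1581988 = 1582564; √1582564 = 1258.
q = (−24 + 1258)/2 = 617, and p = q + 24 = 641.
Check: 617 · 641 = 395497.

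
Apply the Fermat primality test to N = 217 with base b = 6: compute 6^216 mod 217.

6^1 ≡ 6 (mod 217)
6^2 ≡ 6^2 = 36 ≡ 36 (mod 217)
6^4 ≡ 36^2 = 1296 ≡ 211 (mod 217)
6^8 ≡ 211^2 = 44521 ≡ 36 (mod 217)
6^16 ≡ 36^2 = 1296 ≡ 211 (mod 217)
6^32 ≡ 211^2 = 44521 ≡ 36 (mod 217)
6^64 ≡ 36^2 = 1296 ≡ 211 (mod 217)
6^128 ≡ 211^2 = 44521 ≡ 36 (mod 217)
216 = 128 + 64 + 16 + 8 in binary powers of 2.
So 6^216 ≡ 36 · 211 · 211 · 36 ≡ 1 (mod 217).
Since the result is 1, base 6 gives no evidence that 217 is composite.

1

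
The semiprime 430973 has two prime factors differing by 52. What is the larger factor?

683

Since p = q + 52, we have 430973 = q(q + 52), so q² + 52q − 430973 = 0.
Discriminant: 52² + 4·430973 = 2704 + 1723892 = 1726596; √1726596 = 1314.
q = (−52 + 1314)/2 = 631, and p = q + 52 = 683.
Check: 631 · 683 = 430973.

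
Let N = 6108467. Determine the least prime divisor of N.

6108467 is odd.
Digit sum 32, not divisible by 3.
Ends in 7: not divisible by 5.
7: 6108467 = 7·872638 + 1
11: 6108467 = 11·555315 + 2
13: 6108467 = 13·469882 + 1
17: 6108467 = 17·359321 + 10
19: 6108467 = 19·321498 + 5
23: 6108467 = 23·265585 + 12
29: 6108467 = 29·210636 + 23
31: 6108467 = 31·197047 + 10
37: 6108467 = 37·165093 + 26
41: 6108467 = 41·148987

41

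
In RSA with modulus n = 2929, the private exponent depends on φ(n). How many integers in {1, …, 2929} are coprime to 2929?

2800

Factor: 2929 = 29 · 101.
φ(2929) = (29−1) · (101−1) = 28 · 100 = 2800.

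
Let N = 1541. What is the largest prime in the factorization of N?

1541 = 23 · 67
67 is prime.
So 1541 = 23 · 67; the largest prime factor is 67.

67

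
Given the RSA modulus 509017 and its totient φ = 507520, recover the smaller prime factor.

521

φ(n) = (p−1)(q−1) = n − (p+q) + 1, so p + q = 509017 − 507520 + 1 = 1498.
p and q are the roots of t² − 1498t + 509017 = 0.
Discriminant: 1498² − 4·509017 = 2244004 − 2036068 = 207936; √207936 = 456.
q = (1498 − 456)/2 = 521, p = (1498 + 456)/2 = 977.
Check: 521 · 977 = 509017.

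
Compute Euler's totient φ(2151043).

Factor: 2151043 = 61 · 179 · 197.
φ(2151043) = (61−1) · (179−1) · (197−1) = 60 · 178 · 196 = 2093280.

2093280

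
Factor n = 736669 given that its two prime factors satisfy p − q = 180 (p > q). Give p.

Since p = q + 180, we have 736669 = q(q + 180), so q² + 180q − 736669 = 0.
Discriminant: 180² + 4·736669 = 32400 + 2946676 = 2979076; √2979076 = 1726.
q = (−180 + 1726)/2 = 773, and p = q + 180 = 953.
Check: 773 · 953 = 736669.

953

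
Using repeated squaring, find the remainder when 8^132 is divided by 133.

1

8^1 ≡ 8 (mod 133)
8^2 ≡ 8^2 = 64 ≡ 64 (mod 133)
8^4 ≡ 64^2 = 4096 ≡ 106 (mod 133)
8^8 ≡ 106^2 = 11236 ≡ 64 (mod 133)
8^16 ≡ 64^2 = 4096 ≡ 106 (mod 133)
8^32 ≡ 106^2 = 11236 ≡ 64 (mod 133)
8^64 ≡ 64^2 = 4096 ≡ 106 (mod 133)
8^128 ≡ 106^2 = 11236 ≡ 64 (mod 133)
132 = 128 + 4 in binary powers of 2.
So 8^132 ≡ 64 · 106 ≡ 1 (mod 133).
Since the result is 1, base 8 gives no evidence that 133 is composite.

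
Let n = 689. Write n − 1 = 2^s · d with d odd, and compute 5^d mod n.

689 − 1 = 688 = 2^4 · 43, so d = 43.
5^1 ≡ 5 (mod 689)
5^2 ≡ 5^2 = 25 ≡ 25 (mod 689)
5^4 ≡ 25^2 = 625 ≡ 625 (mod 689)
5^8 ≡ 625^2 = 390625 ≡ 651 (mod 689)
5^16 ≡ 651^2 = 423801 ≡ 66 (mod 689)
5^32 ≡ 66^2 = 4356 ≡ 222 (mod 689)
43 = 32 + 8 + 2 + 1 in binary powers of 2.
So 5^43 ≡ 222 · 651 · 25 · 5 ≡ 359 (mod 689).
Squaring chain: 359 → 38 → 66 → 222; never reaches −1, so base 5 is a Miller–Rabin witness that 689 is composite.

359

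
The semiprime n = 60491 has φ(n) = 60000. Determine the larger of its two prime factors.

251

φ(n) = (p−1)(q−1) = n − (p+q) + 1, so p + q = 60491 − 60000 + 1 = 492.
p and q are the roots of t² − 492t + 60491 = 0.
Discriminant: 492² − 4·60491 = 242064 − 241964 = 100; √100 = 10.
q = (492 − 10)/2 = 241, p = (492 + 10)/2 = 251.
Check: 241 · 251 = 60491.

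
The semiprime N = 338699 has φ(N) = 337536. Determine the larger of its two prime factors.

φ(n) = (p−1)(q−1) = n − (p+q) + 1, so p + q = 338699 − 337536 + 1 = 1164.
p and q are the roots of t² − 1164t + 338699 = 0.
Discriminant: 1164² − 4·338699 = 1354896 − 1354796 = 100; √100 = 10.
q = (1164 − 10)/2 = 577, p = (1164 + 10)/2 = 587.
Check: 577 · 587 = 338699.

587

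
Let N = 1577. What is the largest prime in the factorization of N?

83

1577 = 19 · 83
83 is prime.
So 1577 = 19 · 83; the largest prime factor is 83.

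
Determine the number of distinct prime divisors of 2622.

2622 = 2 · 1311
1311 = 3 · 437
437 = 19 · 23
2622 = 2 · 3 · 19 · 23, which has 4 distinct prime factors.

4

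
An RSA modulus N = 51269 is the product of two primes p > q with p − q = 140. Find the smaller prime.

167

Since p = q + 140, we have 51269 = q(q + 140), so q² + 140q − 51269 = 0.
Discriminant: 140² + 4·51269 = 19600 + 205076 = 224676; √224676 = 474.
q = (−140 + 474)/2 = 167, and p = q + 140 = 307.
Check: 167 · 307 = 51269.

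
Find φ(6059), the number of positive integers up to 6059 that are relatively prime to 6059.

5904

Factor: 6059 = 73 · 83.
φ(6059) = (73−1) · (83−1) = 72 · 82 = 5904.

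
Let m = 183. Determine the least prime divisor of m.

3

183 is odd.
Digit sum 12, divisible by 3.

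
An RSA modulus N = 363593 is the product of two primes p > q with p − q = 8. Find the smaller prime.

Since p = q + 8, we have 363593 = q(q + 8), so q² + 8q − 363593 = 0.
Discriminant: 8² + 4·363593 = 64 + 1454372 = 1454436; √1454436 = 1206.
q = (−8 + 1206)/2 = 599, and p = q + 8 = 607.
Check: 599 · 607 = 363593.

599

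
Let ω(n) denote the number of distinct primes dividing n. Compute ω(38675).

4

38675 = 5^2 · 1547
1547 = 7 · 221
221 = 13 · 17
38675 = 5^2 · 7 · 13 · 17, which has 4 distinct prime factors.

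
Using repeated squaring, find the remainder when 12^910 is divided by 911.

1

12^1 ≡ 12 (mod 911)
12^2 ≡ 12^2 = 144 ≡ 144 (mod 911)
12^4 ≡ 144^2 = 20736 ≡ 694 (mod 911)
12^8 ≡ 694^2 = 481636 ≡ 628 (mod 911)
12^16 ≡ 628^2 = 394384 ≡ 832 (mod 911)
12^32 ≡ 832^2 = 692224 ≡ 775 (mod 911)
12^64 ≡ 775^2 = 600625 ≡ 276 (mod 911)
12^128 ≡ 276^2 = 76176 ≡ 563 (mod 911)
12^256 ≡ 563^2 = 316969 ≡ 852 (mod 911)
12^512 ≡ 852^2 = 725904 ≡ 748 (mod 911)
910 = 512 + 256 + 128 + 8 + 4 + 2 in binary powers of 2.
So 12^910 ≡ 748 · 852 · 563 · 628 · 694 · 144 ≡ 1 (mod 911).
Since the result is 1, base 12 gives no evidence that 911 is composite.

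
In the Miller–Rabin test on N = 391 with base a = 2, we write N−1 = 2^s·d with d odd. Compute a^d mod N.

391 − 1 = 390 = 2^1 · 195, so d = 195.
2^1 ≡ 2 (mod 391)
2^2 ≡ 2^2 = 4 ≡ 4 (mod 391)
2^4 ≡ 4^2 = 16 ≡ 16 (mod 391)
2^8 ≡ 16^2 = 256 ≡ 256 (mod 391)
2^16 ≡ 256^2 = 65536 ≡ 239 (mod 391)
2^32 ≡ 239^2 = 57121 ≡ 35 (mod 391)
2^64 ≡ 35^2 = 1225 ≡ 52 (mod 391)
2^128 ≡ 52^2 = 2704 ≡ 358 (mod 391)
195 = 128 + 64 + 2 + 1 in binary powers of 2.
So 2^195 ≡ 358 · 52 · 4 · 2 ≡ 348 (mod 391).
Squaring chain: 348; never reaches −1, so base 2 is a Miller–Rabin witness that 391 is composite.

348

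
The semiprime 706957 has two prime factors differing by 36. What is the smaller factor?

Since p = q + 36, we have 706957 = q(q + 36), so q² + 36q − 706957 = 0.
Discriminant: 36² + 4·706957 = 1296 + 2827828 = 2829124; √2829124 = 1682.
q = (−36 + 1682)/2 = 823, and p = q + 36 = 859.
Check: 823 · 859 = 706957.

823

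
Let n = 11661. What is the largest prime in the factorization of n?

23

11661 = 3 · 3887
3887 = 13 · 299
299 = 13 · 23
23 is prime.
So 11661 = 3 · 13^2 · 23; the largest prime factor is 23.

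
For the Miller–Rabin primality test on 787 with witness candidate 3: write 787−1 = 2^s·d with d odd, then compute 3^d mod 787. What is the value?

786

787 − 1 = 786 = 2^1 · 393, so d = 393.
3^1 ≡ 3 (mod 787)
3^2 ≡ 3^2 = 9 ≡ 9 (mod 787)
3^4 ≡ 9^2 = 81 ≡ 81 (mod 787)
3^8 ≡ 81^2 = 6561 ≡ 265 (mod 787)
3^16 ≡ 265^2 = 70225 ≡ 182 (mod 787)
3^32 ≡ 182^2 = 33124 ≡ 70 (mod 787)
3^64 ≡ 70^2 = 4900 ≡ 178 (mod 787)
3^128 ≡ 178^2 = 31684 ≡ 204 (mod 787)
3^256 ≡ 204^2 = 41616 ≡ 692 (mod 787)
393 = 256 + 128 + 8 + 1 in binary powers of 2.
So 3^393 ≡ 692 · 204 · 265 · 3 ≡ 786 (mod 787).
Since 3^d ≡ 786 (mod 787), base 3 does not prove 787 composite.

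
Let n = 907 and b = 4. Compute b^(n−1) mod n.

4^1 ≡ 4 (mod 907)
4^2 ≡ 4^2 = 16 ≡ 16 (mod 907)
4^4 ≡ 16^2 = 256 ≡ 256 (mod 907)
4^8 ≡ 256^2 = 65536 ≡ 232 (mod 907)
4^16 ≡ 232^2 = 53824 ≡ 311 (mod 907)
4^32 ≡ 311^2 = 96721 ≡ 579 (mod 907)
4^64 ≡ 579^2 = 335241 ≡ 558 (mod 907)
4^128 ≡ 558^2 = 311364 ≡ 263 (mod 907)
4^256 ≡ 263^2 = 69169 ≡ 237 (mod 907)
4^512 ≡ 237^2 = 56169 ≡ 842 (mod 907)
906 = 512 + 256 + 128 + 8 + 2 in binary powers of 2.
So 4^906 ≡ 842 · 237 · 263 · 232 · 16 ≡ 1 (mod 907).
Since the result is 1, base 4 gives no evidence that 907 is composite.

1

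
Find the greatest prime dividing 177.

59

177 = 3 · 59
59 is prime.
So 177 = 3 · 59; the largest prime factor is 59.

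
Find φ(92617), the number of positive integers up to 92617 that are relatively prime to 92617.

78000

Factor: 92617 = 7 · 101 · 131.
φ(92617) = (7−1) · (101−1) · (131−1) = 6 · 100 · 130 = 78000.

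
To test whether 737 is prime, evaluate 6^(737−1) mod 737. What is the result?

6^1 ≡ 6 (mod 737)
6^2 ≡ 6^2 = 36 ≡ 36 (mod 737)
6^4 ≡ 36^2 = 1296 ≡ 559 (mod 737)
6^8 ≡ 559^2 = 312481 ≡ 730 (mod 737)
6^16 ≡ 730^2 = 532900 ≡ 49 (mod 737)
6^32 ≡ 49^2 = 2401 ≡ 190 (mod 737)
6^64 ≡ 190^2 = 36100 ≡ 724 (mod 737)
6^128 ≡ 724^2 = 524176 ≡ 169 (mod 737)
6^256 ≡ 169^2 = 28561 ≡ 555 (mod 737)
6^512 ≡ 555^2 = 308025 ≡ 696 (mod 737)
736 = 512 + 128 + 64 + 32 in binary powers of 2.
So 6^736 ≡ 696 · 169 · 724 · 190 ≡ 16 (mod 737).
Since 16 ≠ 1, base 6 is a Fermat witness: 737 is composite.

16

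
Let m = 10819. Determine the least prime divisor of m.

31

10819 is odd.
Digit sum 19, not divisible by 3.
Ends in 9: not divisible by 5.
7: 10819 = 7·1545 + 4
11: 10819 = 11·983 + 6
13: 10819 = 13·832 + 3
17: 10819 = 17·636 + 7
19: 10819 = 19·569 + 8
23: 10819 = 23·470 + 9
29: 10819 = 29·373 + 2
31: 10819 = 31·349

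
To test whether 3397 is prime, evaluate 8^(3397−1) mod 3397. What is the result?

2013

8^1 ≡ 8 (mod 3397)
8^2 ≡ 8^2 = 64 ≡ 64 (mod 3397)
8^4 ≡ 64^2 = 4096 ≡ 699 (mod 3397)
8^8 ≡ 699^2 = 488601 ≡ 2830 (mod 3397)
8^16 ≡ 2830^2 = 8008900 ≡ 2171 (mod 3397)
8^32 ≡ 2171^2 = 4713241 ≡ 1602 (mod 3397)
8^64 ≡ 1602^2 = 2566404 ≡ 1669 (mod 3397)
8^128 ≡ 1669^2 = 2785561 ≡ 21 (mod 3397)
8^256 ≡ 21^2 = 441 ≡ 441 (mod 3397)
8^512 ≡ 441^2 = 194481 ≡ 852 (mod 3397)
8^1024 ≡ 852^2 = 725904 ≡ 2343 (mod 3397)
8^2048 ≡ 2343^2 = 5489649 ≡ 97 (mod 3397)
3396 = 2048 + 1024 + 256 + 64 + 4 in binary powers of 2.
So 8^3396 ≡ 97 · 2343 · 441 · 1669 · 699 ≡ 2013 (mod 3397).
Since 2013 ≠ 1, base 8 is a Fermat witness: 3397 is composite.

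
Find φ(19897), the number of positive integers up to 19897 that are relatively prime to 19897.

19600

Factor: 19897 = 101 · 197.
φ(19897) = (101−1) · (197−1) = 100 · 196 = 19600.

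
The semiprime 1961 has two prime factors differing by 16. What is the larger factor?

Since p = q + 16, we have 1961 = q(q + 16), so q² + 16q − 1961 = 0.
Discriminant: 16² + 4·1961 = 256 + 7844 = 8100; √8100 = 90.
q = (−16 + 90)/2 = 37, and p = q + 16 = 53.
Check: 37 · 53 = 1961.

53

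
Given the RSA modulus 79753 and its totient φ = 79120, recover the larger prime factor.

461

φ(n) = (p−1)(q−1) = n − (p+q) + 1, so p + q = 79753 − 79120 + 1 = 634.
p and q are the roots of t² − 634t + 79753 = 0.
Discriminant: 634² − 4·79753 = 401956 − 319012 = 82944; √82944 = 288.
q = (634 − 288)/2 = 173, p = (634 + 288)/2 = 461.
Check: 173 · 461 = 79753.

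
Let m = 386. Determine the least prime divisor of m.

2

386 is even: 2 divides it.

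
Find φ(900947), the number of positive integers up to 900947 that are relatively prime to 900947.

869440

Factor: 900947 = 53 · 89 · 191.
φ(900947) = (53−1) · (89−1) · (191−1) = 52 · 88 · 190 = 869440.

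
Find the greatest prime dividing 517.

517 = 11 · 47
47 is prime.
So 517 = 11 · 47; the largest prime factor is 47.

47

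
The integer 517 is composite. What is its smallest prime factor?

11

517 is odd.
Digit sum 13, not divisible by 3.
Ends in 7: not divisible by 5.
7: 517 = 7·73 + 6
11: 517 = 11·47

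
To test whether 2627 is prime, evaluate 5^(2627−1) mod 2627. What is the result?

928

5^1 ≡ 5 (mod 2627)
5^2 ≡ 5^2 = 25 ≡ 25 (mod 2627)
5^4 ≡ 25^2 = 625 ≡ 625 (mod 2627)
5^8 ≡ 625^2 = 390625 ≡ 1829 (mod 2627)
5^16 ≡ 1829^2 = 3345241 ≡ 1070 (mod 2627)
5^32 ≡ 1070^2 = 1144900 ≡ 2155 (mod 2627)
5^64 ≡ 2155^2 = 4644025 ≡ 2116 (mod 2627)
5^128 ≡ 2116^2 = 4477456 ≡ 1048 (mod 2627)
5^256 ≡ 1048^2 = 1098304 ≡ 218 (mod 2627)
5^512 ≡ 218^2 = 47524 ≡ 238 (mod 2627)
5^1024 ≡ 238^2 = 56644 ≡ 1477 (mod 2627)
5^2048 ≡ 1477^2 = 2181529 ≡ 1119 (mod 2627)
2626 = 2048 + 512 + 64 + 2 in binary powers of 2.
So 5^2626 ≡ 1119 · 238 · 2116 · 25 ≡ 928 (mod 2627).
Since 928 ≠ 1, base 5 is a Fermat witness: 2627 is composite.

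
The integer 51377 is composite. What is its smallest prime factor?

83

51377 is odd.
Digit sum 23, not divisible by 3.
Ends in 7: not divisible by 5.
7: 51377 = 7·7339 + 4
11: 51377 = 11·4670 + 7
13: 51377 = 13·3952 + 1
17: 51377 = 17·3022 + 3
19: 51377 = 19·2704 + 1
23: 51377 = 23·2233 + 18
29: 51377 = 29·1771 + 18
31: 51377 = 31·1657 + 10
37: 51377 = 37·1388 + 21
41: 51377 = 41·1253 + 4
43: 51377 = 43·1194 + 35
47: 51377 = 47·1093 + 6
53: 51377 = 53·969 + 20
59: 51377 = 59·870 + 47
61: 51377 = 61·842 + 15
67: 51377 = 67·766 + 55
71: 51377 = 71·723 + 44
73: 51377 = 73·703 + 58
79: 51377 = 79·650 + 27
83: 51377 = 83·619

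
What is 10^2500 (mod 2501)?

657

10^1 ≡ 10 (mod 2501)
10^2 ≡ 10^2 = 100 ≡ 100 (mod 2501)
10^4 ≡ 100^2 = 10000 ≡ 2497 (mod 2501)
10^8 ≡ 2497^2 = 6235009 ≡ 16 (mod 2501)
10^16 ≡ 16^2 = 256 ≡ 256 (mod 2501)
10^32 ≡ 256^2 = 65536 ≡ 510 (mod 2501)
10^64 ≡ 510^2 = 260100 ≡ 2497 (mod 2501)
10^128 ≡ 2497^2 = 6235009 ≡ 16 (mod 2501)
10^256 ≡ 16^2 = 256 ≡ 256 (mod 2501)
10^512 ≡ 256^2 = 65536 ≡ 510 (mod 2501)
10^1024 ≡ 510^2 = 260100 ≡ 2497 (mod 2501)
10^2048 ≡ 2497^2 = 6235009 ≡ 16 (mod 2501)
2500 = 2048 + 256 + 128 + 64 + 4 in binary powers of 2.
So 10^2500 ≡ 16 · 256 · 16 · 2497 · 2497 ≡ 657 (mod 2501).
Since 657 ≠ 1, base 10 is a Fermat witness: 2501 is composite.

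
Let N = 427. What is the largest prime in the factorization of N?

427 = 7 · 61
61 is prime.
So 427 = 7 · 61; the largest prime factor is 61.

61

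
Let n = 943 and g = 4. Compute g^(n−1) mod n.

836

4^1 ≡ 4 (mod 943)
4^2 ≡ 4^2 = 16 ≡ 16 (mod 943)
4^4 ≡ 16^2 = 256 ≡ 256 (mod 943)
4^8 ≡ 256^2 = 65536 ≡ 469 (mod 943)
4^16 ≡ 469^2 = 219961 ≡ 242 (mod 943)
4^32 ≡ 242^2 = 58564 ≡ 98 (mod 943)
4^64 ≡ 98^2 = 9604 ≡ 174 (mod 943)
4^128 ≡ 174^2 = 30276 ≡ 100 (mod 943)
4^256 ≡ 100^2 = 10000 ≡ 570 (mod 943)
4^512 ≡ 570^2 = 324900 ≡ 508 (mod 943)
942 = 512 + 256 + 128 + 32 + 8 + 4 + 2 in binary powers of 2.
So 4^942 ≡ 508 · 570 · 100 · 98 · 469 · 256 · 16 ≡ 836 (mod 943).
Since 836 ≠ 1, base 4 is a Fermat witness: 943 is composite.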